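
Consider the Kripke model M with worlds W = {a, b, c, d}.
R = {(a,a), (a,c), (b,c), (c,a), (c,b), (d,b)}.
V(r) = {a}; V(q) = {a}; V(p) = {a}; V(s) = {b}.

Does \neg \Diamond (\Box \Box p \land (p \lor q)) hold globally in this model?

Recall that \Box ψ holds at a world iff ψ holds at every accessible world, and \Diamond ψ holds iff ψ holds at some accessible world.
Let φ = \neg \Diamond (\Box \Box p \land (p \lor q)). Evaluate φ at each world:
  a (successors {a, c}): φ is true.
  b (successors {c}): φ is true.
  c (successors {a, b}): φ is true.
  d (successors {b}): φ is true.
For instance, at a:
  At a: \Diamond (\Box \Box p \land (p \lor q)) is false, so \neg \Diamond (\Box \Box p \land (p \lor q)) is true.
    At a: \Diamond (\Box \Box p \land (p \lor q)) requires \Box \Box p \land (p \lor q) at some successor in {a, c}.
      At a: \Box \Box p \land (p \lor q) is false.
      At c: \Box \Box p \land (p \lor q) is false.
    So \Diamond (\Box \Box p \land (p \lor q)) is false at a.

Yes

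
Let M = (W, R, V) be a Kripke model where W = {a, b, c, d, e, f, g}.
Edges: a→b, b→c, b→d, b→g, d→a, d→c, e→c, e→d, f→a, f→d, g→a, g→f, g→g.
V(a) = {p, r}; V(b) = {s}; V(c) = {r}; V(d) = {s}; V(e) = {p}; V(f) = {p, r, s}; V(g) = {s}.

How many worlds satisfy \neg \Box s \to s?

6

Recall that \Box ψ holds at a world iff ψ holds at every accessible world, and \Diamond ψ holds iff ψ holds at some accessible world.
Let φ = \neg \Box s \to s. Evaluate φ at each world:
  a (successors {b}): φ is true.
  b (successors {c, d, g}): φ is true.
  c (successors ∅): φ is true.
  d (successors {a, c}): φ is true.
  e (successors {c, d}): φ is false.
  f (successors {a, d}): φ is true.
  g (successors {a, f, g}): φ is true.
For instance, at b:
  At b: \neg \Box s is true, s is true, so \neg \Box s \to s is true.
    At b: \Box s is false, so \neg \Box s is true.
      At b: \Box s requires s at every successor {c, d, g}.
        s fails at c, so \Box s is false at b.
Satisfying worlds: {a, b, c, d, f, g}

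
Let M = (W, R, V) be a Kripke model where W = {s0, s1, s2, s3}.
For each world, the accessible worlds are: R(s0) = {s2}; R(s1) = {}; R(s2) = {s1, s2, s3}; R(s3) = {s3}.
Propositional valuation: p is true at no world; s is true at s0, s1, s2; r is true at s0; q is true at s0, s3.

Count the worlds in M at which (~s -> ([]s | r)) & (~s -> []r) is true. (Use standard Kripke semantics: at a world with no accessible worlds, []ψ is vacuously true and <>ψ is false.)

3

Let φ = (~s -> ([]s | r)) & (~s -> []r). Evaluate φ at each world:
  s0 (successors {s2}): φ is true.
  s1 (successors ∅): φ is true.
  s2 (successors {s1, s2, s3}): φ is true.
  s3 (successors {s3}): φ is false.
For instance, at s2:
  At s2: ~s -> ([]s | r) is true, ~s -> []r is true, so (~s -> ([]s | r)) & (~s -> []r) is true.
    At s2: ~s is false, []s | r is false, so ~s -> ([]s | r) is true.
      At s2: []s is false, r is false, so []s | r is false.
    At s2: ~s is false, []r is false, so ~s -> []r is true.
      At s2: []r requires r at every successor {s1, s2, s3}.
        r fails at s1, so []r is false at s2.
Satisfying worlds: {s0, s1, s2}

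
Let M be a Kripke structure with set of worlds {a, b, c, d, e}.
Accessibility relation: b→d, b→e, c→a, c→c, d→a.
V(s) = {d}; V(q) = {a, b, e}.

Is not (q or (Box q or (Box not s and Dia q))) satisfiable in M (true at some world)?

No

Let φ = not (q or (Box q or (Box not s and Dia q))). Evaluate φ at each world:
  a (successors ∅): φ is false.
  b (successors {d, e}): φ is false.
  c (successors {a, c}): φ is false.
  d (successors {a}): φ is false.
  e (successors ∅): φ is false.
For instance, at c:
  At c: q or (Box q or (Box not s and Dia q)) is true, so not (q or (Box q or (Box not s and Dia q))) is false.
    At c: q is false, Box q or (Box not s and Dia q) is true, so q or (Box q or (Box not s and Dia q)) is true.
      At c: Box q is false, Box not s and Dia q is true, so Box q or (Box not s and Dia q) is true.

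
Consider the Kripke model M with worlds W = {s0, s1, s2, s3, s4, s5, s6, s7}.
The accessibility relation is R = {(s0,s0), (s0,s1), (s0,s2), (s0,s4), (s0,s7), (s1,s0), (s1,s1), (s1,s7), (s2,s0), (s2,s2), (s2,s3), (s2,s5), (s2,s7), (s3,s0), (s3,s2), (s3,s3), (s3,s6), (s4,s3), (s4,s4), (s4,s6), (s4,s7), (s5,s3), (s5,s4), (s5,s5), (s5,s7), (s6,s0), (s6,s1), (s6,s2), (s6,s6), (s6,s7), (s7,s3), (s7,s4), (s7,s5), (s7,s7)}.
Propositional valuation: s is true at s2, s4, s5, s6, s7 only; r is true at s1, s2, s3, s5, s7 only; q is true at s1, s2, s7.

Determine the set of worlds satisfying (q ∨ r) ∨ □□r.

Let φ = (q ∨ r) ∨ □□r. Evaluate φ at each world:
  s0 (successors {s0, s1, s2, s4, s7}): φ is false.
  s1 (successors {s0, s1, s7}): φ is true.
  s2 (successors {s0, s2, s3, s5, s7}): φ is true.
  s3 (successors {s0, s2, s3, s6}): φ is true.
  s4 (successors {s3, s4, s6, s7}): φ is false.
  s5 (successors {s3, s4, s5, s7}): φ is true.
  s6 (successors {s0, s1, s2, s6, s7}): φ is false.
  s7 (successors {s3, s4, s5, s7}): φ is true.
For instance, at s1:
  At s1: q ∨ r is true, □□r is false, so (q ∨ r) ∨ □□r is true.
    At s1: □□r requires □r at every successor {s0, s1, s7}.
      □r fails at s0, so □□r is false at s1.
Satisfying worlds: {s1, s2, s3, s5, s7}

s1, s2, s3, s5, s7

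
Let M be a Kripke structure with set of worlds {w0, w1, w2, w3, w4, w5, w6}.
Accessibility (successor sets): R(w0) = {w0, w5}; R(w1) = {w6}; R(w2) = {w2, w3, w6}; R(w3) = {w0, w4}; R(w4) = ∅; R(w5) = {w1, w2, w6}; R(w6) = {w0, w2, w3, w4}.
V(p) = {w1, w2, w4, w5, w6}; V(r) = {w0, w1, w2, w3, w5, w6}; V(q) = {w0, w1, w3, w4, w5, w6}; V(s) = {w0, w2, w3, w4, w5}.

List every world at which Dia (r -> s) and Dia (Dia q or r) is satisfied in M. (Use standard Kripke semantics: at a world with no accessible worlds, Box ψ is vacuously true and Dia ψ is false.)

w0, w2, w3, w5, w6

Let φ = Dia (r -> s) and Dia (Dia q or r). Evaluate φ at each world:
  w0 (successors {w0, w5}): φ is true.
  w1 (successors {w6}): φ is false.
  w2 (successors {w2, w3, w6}): φ is true.
  w3 (successors {w0, w4}): φ is true.
  w4 (successors ∅): φ is false.
  w5 (successors {w1, w2, w6}): φ is true.
  w6 (successors {w0, w2, w3, w4}): φ is true.
For instance, at w2:
  At w2: Dia (r -> s) is true, Dia (Dia q or r) is true, so Dia (r -> s) and Dia (Dia q or r) is true.
    At w2: Dia (r -> s) requires r -> s at some successor in {w2, w3, w6}.
      r -> s holds at w2, so Dia (r -> s) is true at w2.
    At w2: Dia (Dia q or r) requires Dia q or r at some successor in {w2, w3, w6}.
      Dia q or r holds at w2, so Dia (Dia q or r) is true at w2.
Satisfying worlds: {w0, w2, w3, w5, w6}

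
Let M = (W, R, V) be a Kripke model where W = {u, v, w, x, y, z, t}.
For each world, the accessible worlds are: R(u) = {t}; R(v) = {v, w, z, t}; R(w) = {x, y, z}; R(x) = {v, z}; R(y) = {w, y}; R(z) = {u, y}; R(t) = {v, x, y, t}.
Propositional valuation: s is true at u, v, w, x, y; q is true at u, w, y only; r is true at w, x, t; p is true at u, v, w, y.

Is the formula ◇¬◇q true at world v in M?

No

At v: ◇¬◇q requires ¬◇q at some successor in {v, w, z, t}.
  At v: ¬◇q is false.
  At w: ¬◇q is false.
  At z: ¬◇q is false.
  At t: ¬◇q is false.
So ◇¬◇q is false at v.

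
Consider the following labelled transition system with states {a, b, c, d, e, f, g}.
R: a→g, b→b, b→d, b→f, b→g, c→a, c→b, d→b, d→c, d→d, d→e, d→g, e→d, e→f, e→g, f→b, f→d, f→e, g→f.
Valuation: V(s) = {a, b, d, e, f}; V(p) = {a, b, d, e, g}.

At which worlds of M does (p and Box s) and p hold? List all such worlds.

Recall that Box ψ holds at a world iff ψ holds at every accessible world, and Dia ψ holds iff ψ holds at some accessible world.
Let φ = (p and Box s) and p. Evaluate φ at each world:
  a (successors {g}): φ is false.
  b (successors {b, d, f, g}): φ is false.
  c (successors {a, b}): φ is false.
  d (successors {b, c, d, e, g}): φ is false.
  e (successors {d, f, g}): φ is false.
  f (successors {b, d, e}): φ is false.
  g (successors {f}): φ is true.
For instance, at a:
  At a: p and Box s is false, p is true, so (p and Box s) and p is false.
    At a: p is true, Box s is false, so p and Box s is false.
      At a: Box s requires s at every successor {g}.
        s fails at g, so Box s is false at a.
Satisfying worlds: {g}

g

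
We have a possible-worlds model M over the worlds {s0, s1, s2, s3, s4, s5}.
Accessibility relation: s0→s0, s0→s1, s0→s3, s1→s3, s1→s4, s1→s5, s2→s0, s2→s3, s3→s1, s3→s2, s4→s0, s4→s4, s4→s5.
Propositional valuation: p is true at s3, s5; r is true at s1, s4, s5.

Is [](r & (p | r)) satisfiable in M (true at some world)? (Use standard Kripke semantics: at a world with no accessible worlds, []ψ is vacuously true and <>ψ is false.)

Let φ = [](r & (p | r)). Evaluate φ at each world:
  s0 (successors {s0, s1, s3}): φ is false.
  s1 (successors {s3, s4, s5}): φ is false.
  s2 (successors {s0, s3}): φ is false.
  s3 (successors {s1, s2}): φ is false.
  s4 (successors {s0, s4, s5}): φ is false.
  s5 (successors ∅): φ is true.
Detail at s5 (witness):
  At s5: no accessible worlds, so [](r & (p | r)) holds vacuously.

Yes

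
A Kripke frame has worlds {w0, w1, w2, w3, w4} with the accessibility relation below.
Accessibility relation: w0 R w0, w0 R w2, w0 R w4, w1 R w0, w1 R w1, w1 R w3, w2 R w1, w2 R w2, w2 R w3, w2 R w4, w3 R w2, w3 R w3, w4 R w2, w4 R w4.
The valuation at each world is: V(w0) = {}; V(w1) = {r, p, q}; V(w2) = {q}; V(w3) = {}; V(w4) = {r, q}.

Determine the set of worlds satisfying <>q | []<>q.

w0, w1, w2, w3, w4

Let φ = <>q | []<>q. Evaluate φ at each world:
  w0 (successors {w0, w2, w4}): φ is true.
  w1 (successors {w0, w1, w3}): φ is true.
  w2 (successors {w1, w2, w3, w4}): φ is true.
  w3 (successors {w2, w3}): φ is true.
  w4 (successors {w2, w4}): φ is true.
For instance, at w4:
  At w4: <>q is true, []<>q is true, so <>q | []<>q is true.
    At w4: <>q requires q at some successor in {w2, w4}.
      q holds at w2, so <>q is true at w4.
    At w4: []<>q requires <>q at every successor {w2, w4}.
      At w2: <>q is true.
      At w4: <>q is true.
    So []<>q is true at w4.
Satisfying worlds: {w0, w1, w2, w3, w4}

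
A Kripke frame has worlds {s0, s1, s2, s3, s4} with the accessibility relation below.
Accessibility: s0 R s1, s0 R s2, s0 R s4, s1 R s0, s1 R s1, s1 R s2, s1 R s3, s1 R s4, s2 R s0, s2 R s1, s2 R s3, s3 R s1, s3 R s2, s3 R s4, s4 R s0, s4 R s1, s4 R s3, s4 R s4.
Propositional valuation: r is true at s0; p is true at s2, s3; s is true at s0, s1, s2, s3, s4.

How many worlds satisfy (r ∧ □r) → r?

5

Let φ = (r ∧ □r) → r. Evaluate φ at each world:
  s0 (successors {s1, s2, s4}): φ is true.
  s1 (successors {s0, s1, s2, s3, s4}): φ is true.
  s2 (successors {s0, s1, s3}): φ is true.
  s3 (successors {s1, s2, s4}): φ is true.
  s4 (successors {s0, s1, s3, s4}): φ is true.
For instance, at s0:
  At s0: r ∧ □r is false, r is true, so (r ∧ □r) → r is true.
    At s0: r is true, □r is false, so r ∧ □r is false.
      At s0: □r requires r at every successor {s1, s2, s4}.
        r fails at s1, so □r is false at s0.
Satisfying worlds: {s0, s1, s2, s3, s4}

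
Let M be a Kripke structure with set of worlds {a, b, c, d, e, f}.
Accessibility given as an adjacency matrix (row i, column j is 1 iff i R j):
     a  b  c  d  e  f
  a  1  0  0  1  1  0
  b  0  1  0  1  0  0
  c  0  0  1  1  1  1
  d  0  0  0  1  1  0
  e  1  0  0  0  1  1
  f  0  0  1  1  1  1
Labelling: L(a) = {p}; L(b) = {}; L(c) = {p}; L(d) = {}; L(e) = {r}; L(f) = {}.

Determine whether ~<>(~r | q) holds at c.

No

Recall that <>ψ holds at a world iff ψ holds at some accessible world.
At c: <>(~r | q) is true, so ~<>(~r | q) is false.
  At c: <>(~r | q) requires ~r | q at some successor in {c, d, e, f}.
    ~r | q holds at c, so <>(~r | q) is true at c.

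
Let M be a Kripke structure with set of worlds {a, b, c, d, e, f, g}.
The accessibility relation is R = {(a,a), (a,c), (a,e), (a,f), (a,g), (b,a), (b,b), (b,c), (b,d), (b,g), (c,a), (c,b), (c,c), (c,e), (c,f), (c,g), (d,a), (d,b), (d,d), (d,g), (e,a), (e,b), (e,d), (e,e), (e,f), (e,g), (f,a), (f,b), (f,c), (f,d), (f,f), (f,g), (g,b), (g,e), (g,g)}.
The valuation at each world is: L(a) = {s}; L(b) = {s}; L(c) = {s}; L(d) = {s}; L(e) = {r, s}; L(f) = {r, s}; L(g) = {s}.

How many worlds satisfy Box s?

7

Recall that Box ψ holds at a world iff ψ holds at every accessible world, and Dia ψ holds iff ψ holds at some accessible world.
Let φ = Box s. Evaluate φ at each world:
  a (successors {a, c, e, f, g}): φ is true.
  b (successors {a, b, c, d, g}): φ is true.
  c (successors {a, b, c, e, f, g}): φ is true.
  d (successors {a, b, d, g}): φ is true.
  e (successors {a, b, d, e, f, g}): φ is true.
  f (successors {a, b, c, d, f, g}): φ is true.
  g (successors {b, e, g}): φ is true.
For instance, at e:
  At e: Box s requires s at every successor {a, b, d, e, f, g}.
    At a: s is true.
    At b: s is true.
    At d: s is true.
    At e: s is true.
    At f: s is true.
    At g: s is true.
  So Box s is true at e.
Satisfying worlds: {a, b, c, d, e, f, g}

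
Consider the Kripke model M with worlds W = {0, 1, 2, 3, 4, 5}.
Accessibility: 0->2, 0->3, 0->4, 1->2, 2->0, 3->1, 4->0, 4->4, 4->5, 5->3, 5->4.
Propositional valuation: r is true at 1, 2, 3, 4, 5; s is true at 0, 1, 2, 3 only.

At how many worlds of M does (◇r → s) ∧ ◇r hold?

3

Let φ = (◇r → s) ∧ ◇r. Evaluate φ at each world:
  0 (successors {2, 3, 4}): φ is true.
  1 (successors {2}): φ is true.
  2 (successors {0}): φ is false.
  3 (successors {1}): φ is true.
  4 (successors {0, 4, 5}): φ is false.
  5 (successors {3, 4}): φ is false.
For instance, at 4:
  At 4: ◇r → s is false, ◇r is true, so (◇r → s) ∧ ◇r is false.
    At 4: ◇r is true, s is false, so ◇r → s is false.
      At 4: ◇r requires r at some successor in {0, 4, 5}.
        r holds at 4, so ◇r is true at 4.
    At 4: ◇r requires r at some successor in {0, 4, 5}.
      r holds at 4, so ◇r is true at 4.
Satisfying worlds: {0, 1, 3}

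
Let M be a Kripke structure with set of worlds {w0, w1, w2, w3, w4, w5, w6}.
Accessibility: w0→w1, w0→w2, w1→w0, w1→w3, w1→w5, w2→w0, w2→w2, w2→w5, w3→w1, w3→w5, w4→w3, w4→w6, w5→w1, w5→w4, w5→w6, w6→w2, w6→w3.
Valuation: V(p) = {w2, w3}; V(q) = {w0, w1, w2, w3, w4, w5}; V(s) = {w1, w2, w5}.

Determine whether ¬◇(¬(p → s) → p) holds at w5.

At w5: ◇(¬(p → s) → p) is true, so ¬◇(¬(p → s) → p) is false.
  At w5: ◇(¬(p → s) → p) requires ¬(p → s) → p at some successor in {w1, w4, w6}.
    ¬(p → s) → p holds at w1, so ◇(¬(p → s) → p) is true at w5.

No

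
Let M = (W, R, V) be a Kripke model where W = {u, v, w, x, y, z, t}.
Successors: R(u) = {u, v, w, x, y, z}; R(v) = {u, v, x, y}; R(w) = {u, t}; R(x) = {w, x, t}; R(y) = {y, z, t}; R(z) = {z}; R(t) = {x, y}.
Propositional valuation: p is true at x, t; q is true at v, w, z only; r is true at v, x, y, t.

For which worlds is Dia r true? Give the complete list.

Recall that Dia ψ holds at a world iff ψ holds at some accessible world.
Let φ = Dia r. Evaluate φ at each world:
  u (successors {u, v, w, x, y, z}): φ is true.
  v (successors {u, v, x, y}): φ is true.
  w (successors {u, t}): φ is true.
  x (successors {w, x, t}): φ is true.
  y (successors {y, z, t}): φ is true.
  z (successors {z}): φ is false.
  t (successors {x, y}): φ is true.
For instance, at y:
  At y: Dia r requires r at some successor in {y, z, t}.
    r holds at y, so Dia r is true at y.
Satisfying worlds: {u, v, w, x, y, t}

u, v, w, x, y, t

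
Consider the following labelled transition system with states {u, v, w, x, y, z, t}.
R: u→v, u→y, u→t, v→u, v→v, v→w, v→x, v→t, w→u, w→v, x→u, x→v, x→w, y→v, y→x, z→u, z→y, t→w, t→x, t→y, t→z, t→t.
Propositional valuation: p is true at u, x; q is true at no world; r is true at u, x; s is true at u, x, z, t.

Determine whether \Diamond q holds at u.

At u: \Diamond q requires q at some successor in {v, y, t}.
  At v: q is false.
  At y: q is false.
  At t: q is false.
So \Diamond q is false at u.

No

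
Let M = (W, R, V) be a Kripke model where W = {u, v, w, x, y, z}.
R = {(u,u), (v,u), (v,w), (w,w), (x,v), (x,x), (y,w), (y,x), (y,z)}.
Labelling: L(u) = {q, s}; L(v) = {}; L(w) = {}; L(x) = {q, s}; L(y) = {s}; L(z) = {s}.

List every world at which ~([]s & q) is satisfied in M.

Recall that []ψ holds at a world iff ψ holds at every accessible world, and <>ψ holds iff ψ holds at some accessible world.
Let φ = ~([]s & q). Evaluate φ at each world:
  u (successors {u}): φ is false.
  v (successors {u, w}): φ is true.
  w (successors {w}): φ is true.
  x (successors {v, x}): φ is true.
  y (successors {w, x, z}): φ is true.
  z (successors ∅): φ is true.
For instance, at v:
  At v: []s & q is false, so ~([]s & q) is true.
    At v: []s is false, q is false, so []s & q is false.
      At v: []s requires s at every successor {u, w}.
        s fails at w, so []s is false at v.
Satisfying worlds: {v, w, x, y, z}

v, w, x, y, z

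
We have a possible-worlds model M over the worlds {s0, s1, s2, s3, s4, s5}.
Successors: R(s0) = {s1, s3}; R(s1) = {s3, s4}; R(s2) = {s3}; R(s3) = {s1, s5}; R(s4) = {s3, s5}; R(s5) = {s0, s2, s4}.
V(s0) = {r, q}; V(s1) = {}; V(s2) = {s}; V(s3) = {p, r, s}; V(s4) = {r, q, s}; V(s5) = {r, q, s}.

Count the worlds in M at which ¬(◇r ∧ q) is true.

Let φ = ¬(◇r ∧ q). Evaluate φ at each world:
  s0 (successors {s1, s3}): φ is false.
  s1 (successors {s3, s4}): φ is true.
  s2 (successors {s3}): φ is true.
  s3 (successors {s1, s5}): φ is true.
  s4 (successors {s3, s5}): φ is false.
  s5 (successors {s0, s2, s4}): φ is false.
For instance, at s2:
  At s2: ◇r ∧ q is false, so ¬(◇r ∧ q) is true.
    At s2: ◇r is true, q is false, so ◇r ∧ q is false.
      At s2: ◇r requires r at some successor in {s3}.
        r holds at s3, so ◇r is true at s2.
Satisfying worlds: {s1, s2, s3}

3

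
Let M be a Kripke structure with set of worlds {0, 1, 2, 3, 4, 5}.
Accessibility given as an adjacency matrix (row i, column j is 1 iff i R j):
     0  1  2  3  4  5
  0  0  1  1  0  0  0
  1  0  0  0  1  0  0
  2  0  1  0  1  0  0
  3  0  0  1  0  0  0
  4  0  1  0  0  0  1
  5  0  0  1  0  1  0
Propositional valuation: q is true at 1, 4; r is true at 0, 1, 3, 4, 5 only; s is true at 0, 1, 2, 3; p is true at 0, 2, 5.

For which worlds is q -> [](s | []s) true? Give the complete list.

Let φ = q -> [](s | []s). Evaluate φ at each world:
  0 (successors {1, 2}): φ is true.
  1 (successors {3}): φ is true.
  2 (successors {1, 3}): φ is true.
  3 (successors {2}): φ is true.
  4 (successors {1, 5}): φ is false.
  5 (successors {2, 4}): φ is true.
For instance, at 4:
  At 4: q is true, [](s | []s) is false, so q -> [](s | []s) is false.
    At 4: [](s | []s) requires s | []s at every successor {1, 5}.
      s | []s fails at 5, so [](s | []s) is false at 4.
Satisfying worlds: {0, 1, 2, 3, 5}

0, 1, 2, 3, 5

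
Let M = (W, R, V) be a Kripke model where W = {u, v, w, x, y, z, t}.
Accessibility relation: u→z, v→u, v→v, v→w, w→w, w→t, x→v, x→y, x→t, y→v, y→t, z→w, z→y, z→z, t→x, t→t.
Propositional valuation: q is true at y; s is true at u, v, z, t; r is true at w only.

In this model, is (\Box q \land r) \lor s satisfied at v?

Yes

At v: \Box q \land r is false, s is true, so (\Box q \land r) \lor s is true.
  At v: \Box q is false, r is false, so \Box q \land r is false.
    At v: \Box q requires q at every successor {u, v, w}.
      q fails at u, so \Box q is false at v.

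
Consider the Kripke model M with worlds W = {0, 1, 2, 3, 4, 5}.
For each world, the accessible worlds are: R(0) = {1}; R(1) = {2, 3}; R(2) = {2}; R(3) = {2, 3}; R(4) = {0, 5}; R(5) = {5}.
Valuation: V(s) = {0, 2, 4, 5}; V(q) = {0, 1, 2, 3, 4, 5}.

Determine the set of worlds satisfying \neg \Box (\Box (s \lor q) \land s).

Let φ = \neg \Box (\Box (s \lor q) \land s). Evaluate φ at each world:
  0 (successors {1}): φ is true.
  1 (successors {2, 3}): φ is true.
  2 (successors {2}): φ is false.
  3 (successors {2, 3}): φ is true.
  4 (successors {0, 5}): φ is false.
  5 (successors {5}): φ is false.
For instance, at 1:
  At 1: \Box (\Box (s \lor q) \land s) is false, so \neg \Box (\Box (s \lor q) \land s) is true.
    At 1: \Box (\Box (s \lor q) \land s) requires \Box (s \lor q) \land s at every successor {2, 3}.
      \Box (s \lor q) \land s fails at 3, so \Box (\Box (s \lor q) \land s) is false at 1.
Satisfying worlds: {0, 1, 3}

0, 1, 3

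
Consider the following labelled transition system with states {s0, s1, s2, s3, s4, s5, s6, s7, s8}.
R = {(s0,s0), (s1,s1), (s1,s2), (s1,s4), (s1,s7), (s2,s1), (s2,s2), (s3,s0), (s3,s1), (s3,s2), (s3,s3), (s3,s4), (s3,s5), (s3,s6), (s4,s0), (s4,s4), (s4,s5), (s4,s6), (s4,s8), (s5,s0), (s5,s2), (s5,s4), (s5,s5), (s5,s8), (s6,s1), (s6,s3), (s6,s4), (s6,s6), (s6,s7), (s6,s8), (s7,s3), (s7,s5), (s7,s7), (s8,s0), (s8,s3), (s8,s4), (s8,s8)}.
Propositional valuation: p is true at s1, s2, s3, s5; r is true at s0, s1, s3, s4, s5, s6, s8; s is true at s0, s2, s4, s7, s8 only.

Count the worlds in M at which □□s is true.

1

Let φ = □□s. Evaluate φ at each world:
  s0 (successors {s0}): φ is true.
  s1 (successors {s1, s2, s4, s7}): φ is false.
  s2 (successors {s1, s2}): φ is false.
  s3 (successors {s0, s1, s2, s3, s4, s5, s6}): φ is false.
  s4 (successors {s0, s4, s5, s6, s8}): φ is false.
  s5 (successors {s0, s2, s4, s5, s8}): φ is false.
  s6 (successors {s1, s3, s4, s6, s7, s8}): φ is false.
  s7 (successors {s3, s5, s7}): φ is false.
  s8 (successors {s0, s3, s4, s8}): φ is false.
For instance, at s8:
  At s8: □□s requires □s at every successor {s0, s3, s4, s8}.
    □s fails at s3, so □□s is false at s8.
      At s3: □s requires s at every successor {s0, s1, s2, s3, s4, s5, s6}.
        s fails at s1, so □s is false at s3.
Satisfying worlds: {s0}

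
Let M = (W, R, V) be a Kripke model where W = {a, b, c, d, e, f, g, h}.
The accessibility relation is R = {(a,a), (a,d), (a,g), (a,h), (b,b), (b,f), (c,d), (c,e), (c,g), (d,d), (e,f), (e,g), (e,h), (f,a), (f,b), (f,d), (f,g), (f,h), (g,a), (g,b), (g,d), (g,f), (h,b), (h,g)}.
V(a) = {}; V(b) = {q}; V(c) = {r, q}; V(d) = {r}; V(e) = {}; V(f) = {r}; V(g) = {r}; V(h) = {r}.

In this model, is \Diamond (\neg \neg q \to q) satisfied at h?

At h: \Diamond (\neg \neg q \to q) requires \neg \neg q \to q at some successor in {b, g}.
  \neg \neg q \to q holds at b, so \Diamond (\neg \neg q \to q) is true at h.

Yes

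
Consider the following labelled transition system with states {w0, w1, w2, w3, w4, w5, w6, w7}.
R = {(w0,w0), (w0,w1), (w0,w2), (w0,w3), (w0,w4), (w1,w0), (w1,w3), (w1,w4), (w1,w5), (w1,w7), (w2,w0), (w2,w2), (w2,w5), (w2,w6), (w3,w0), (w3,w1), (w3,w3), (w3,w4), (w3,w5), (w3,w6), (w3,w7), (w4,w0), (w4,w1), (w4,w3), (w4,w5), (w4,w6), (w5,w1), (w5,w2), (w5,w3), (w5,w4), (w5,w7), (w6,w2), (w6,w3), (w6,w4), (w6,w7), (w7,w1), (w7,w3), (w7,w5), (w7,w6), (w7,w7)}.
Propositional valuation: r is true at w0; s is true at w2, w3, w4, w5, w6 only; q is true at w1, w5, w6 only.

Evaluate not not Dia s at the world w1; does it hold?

At w1: not Dia s is false, so not not Dia s is true.
  At w1: Dia s is true, so not Dia s is false.
    At w1: Dia s requires s at some successor in {w0, w3, w4, w5, w7}.
      s holds at w3, so Dia s is true at w1.

Yes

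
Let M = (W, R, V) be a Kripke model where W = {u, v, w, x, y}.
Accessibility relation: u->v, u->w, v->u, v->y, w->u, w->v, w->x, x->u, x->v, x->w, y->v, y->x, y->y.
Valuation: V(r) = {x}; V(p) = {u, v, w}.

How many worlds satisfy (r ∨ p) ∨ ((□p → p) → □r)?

4

Let φ = (r ∨ p) ∨ ((□p → p) → □r). Evaluate φ at each world:
  u (successors {v, w}): φ is true.
  v (successors {u, y}): φ is true.
  w (successors {u, v, x}): φ is true.
  x (successors {u, v, w}): φ is true.
  y (successors {v, x, y}): φ is false.
For instance, at y:
  At y: r ∨ p is false, (□p → p) → □r is false, so (r ∨ p) ∨ ((□p → p) → □r) is false.
    At y: □p → p is true, □r is false, so (□p → p) → □r is false.
      At y: □p is false, p is false, so □p → p is true.
      At y: □r requires r at every successor {v, x, y}.
        r fails at v, so □r is false at y.
Satisfying worlds: {u, v, w, x}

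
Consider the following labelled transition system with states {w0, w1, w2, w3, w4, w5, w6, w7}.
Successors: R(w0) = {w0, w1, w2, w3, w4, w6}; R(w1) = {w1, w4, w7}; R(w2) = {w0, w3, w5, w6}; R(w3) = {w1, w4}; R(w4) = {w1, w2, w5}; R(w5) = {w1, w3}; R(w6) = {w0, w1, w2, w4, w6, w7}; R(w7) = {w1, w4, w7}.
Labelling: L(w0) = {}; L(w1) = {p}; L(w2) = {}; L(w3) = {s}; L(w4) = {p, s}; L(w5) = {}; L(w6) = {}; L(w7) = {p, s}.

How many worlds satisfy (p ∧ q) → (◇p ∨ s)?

8

Let φ = (p ∧ q) → (◇p ∨ s). Evaluate φ at each world:
  w0 (successors {w0, w1, w2, w3, w4, w6}): φ is true.
  w1 (successors {w1, w4, w7}): φ is true.
  w2 (successors {w0, w3, w5, w6}): φ is true.
  w3 (successors {w1, w4}): φ is true.
  w4 (successors {w1, w2, w5}): φ is true.
  w5 (successors {w1, w3}): φ is true.
  w6 (successors {w0, w1, w2, w4, w6, w7}): φ is true.
  w7 (successors {w1, w4, w7}): φ is true.
For instance, at w5:
  At w5: p ∧ q is false, ◇p ∨ s is true, so (p ∧ q) → (◇p ∨ s) is true.
    At w5: ◇p is true, s is false, so ◇p ∨ s is true.
      At w5: ◇p requires p at some successor in {w1, w3}.
        p holds at w1, so ◇p is true at w5.
Satisfying worlds: {w0, w1, w2, w3, w4, w5, w6, w7}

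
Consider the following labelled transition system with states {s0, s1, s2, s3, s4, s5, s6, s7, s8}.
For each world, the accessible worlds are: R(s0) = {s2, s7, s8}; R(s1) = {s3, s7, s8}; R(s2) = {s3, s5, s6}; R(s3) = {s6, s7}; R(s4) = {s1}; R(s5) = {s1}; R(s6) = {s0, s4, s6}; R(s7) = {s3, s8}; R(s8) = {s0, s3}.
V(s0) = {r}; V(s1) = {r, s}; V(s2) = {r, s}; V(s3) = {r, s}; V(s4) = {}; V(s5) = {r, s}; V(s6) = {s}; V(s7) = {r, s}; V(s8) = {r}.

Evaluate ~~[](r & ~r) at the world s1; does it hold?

At s1: ~[](r & ~r) is true, so ~~[](r & ~r) is false.
  At s1: [](r & ~r) is false, so ~[](r & ~r) is true.
    At s1: [](r & ~r) requires r & ~r at every successor {s3, s7, s8}.
      r & ~r fails at s3, so [](r & ~r) is false at s1.

No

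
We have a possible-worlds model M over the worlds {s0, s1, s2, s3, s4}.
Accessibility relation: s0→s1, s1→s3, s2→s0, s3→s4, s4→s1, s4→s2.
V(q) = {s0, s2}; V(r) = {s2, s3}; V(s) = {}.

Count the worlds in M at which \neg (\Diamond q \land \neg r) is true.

Let φ = \neg (\Diamond q \land \neg r). Evaluate φ at each world:
  s0 (successors {s1}): φ is true.
  s1 (successors {s3}): φ is true.
  s2 (successors {s0}): φ is true.
  s3 (successors {s4}): φ is true.
  s4 (successors {s1, s2}): φ is false.
For instance, at s0:
  At s0: \Diamond q \land \neg r is false, so \neg (\Diamond q \land \neg r) is true.
    At s0: \Diamond q is false, \neg r is true, so \Diamond q \land \neg r is false.
      At s0: \Diamond q requires q at some successor in {s1}.
        At s1: q is false.
      So \Diamond q is false at s0.
Satisfying worlds: {s0, s1, s2, s3}

4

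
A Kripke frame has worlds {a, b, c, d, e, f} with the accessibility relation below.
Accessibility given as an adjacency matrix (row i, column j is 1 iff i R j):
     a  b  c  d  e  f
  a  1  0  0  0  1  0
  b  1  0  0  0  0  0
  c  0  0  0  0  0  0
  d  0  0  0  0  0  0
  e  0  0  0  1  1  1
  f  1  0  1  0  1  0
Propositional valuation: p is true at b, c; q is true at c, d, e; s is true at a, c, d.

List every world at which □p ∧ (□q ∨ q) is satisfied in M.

Recall that □ψ holds at a world iff ψ holds at every accessible world, and ◇ψ holds iff ψ holds at some accessible world.
Let φ = □p ∧ (□q ∨ q). Evaluate φ at each world:
  a (successors {a, e}): φ is false.
  b (successors {a}): φ is false.
  c (successors ∅): φ is true.
  d (successors ∅): φ is true.
  e (successors {d, e, f}): φ is false.
  f (successors {a, c, e}): φ is false.
For instance, at e:
  At e: □p is false, □q ∨ q is true, so □p ∧ (□q ∨ q) is false.
    At e: □p requires p at every successor {d, e, f}.
      p fails at d, so □p is false at e.
    At e: □q is false, q is true, so □q ∨ q is true.
      At e: □q requires q at every successor {d, e, f}.
        q fails at f, so □q is false at e.
Satisfying worlds: {c, d}

c, d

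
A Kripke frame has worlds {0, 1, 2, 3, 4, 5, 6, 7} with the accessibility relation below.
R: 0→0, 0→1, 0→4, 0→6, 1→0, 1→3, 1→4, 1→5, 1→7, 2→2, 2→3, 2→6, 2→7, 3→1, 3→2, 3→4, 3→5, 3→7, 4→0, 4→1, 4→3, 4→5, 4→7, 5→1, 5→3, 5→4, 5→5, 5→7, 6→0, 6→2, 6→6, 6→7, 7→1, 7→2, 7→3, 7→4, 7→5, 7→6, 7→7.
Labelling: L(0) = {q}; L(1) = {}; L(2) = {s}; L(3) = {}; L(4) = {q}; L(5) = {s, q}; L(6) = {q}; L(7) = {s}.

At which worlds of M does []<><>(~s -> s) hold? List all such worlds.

0, 1, 2, 3, 4, 5, 6, 7

Let φ = []<><>(~s -> s). Evaluate φ at each world:
  0 (successors {0, 1, 4, 6}): φ is true.
  1 (successors {0, 3, 4, 5, 7}): φ is true.
  2 (successors {2, 3, 6, 7}): φ is true.
  3 (successors {1, 2, 4, 5, 7}): φ is true.
  4 (successors {0, 1, 3, 5, 7}): φ is true.
  5 (successors {1, 3, 4, 5, 7}): φ is true.
  6 (successors {0, 2, 6, 7}): φ is true.
  7 (successors {1, 2, 3, 4, 5, 6, 7}): φ is true.
For instance, at 6:
  At 6: []<><>(~s -> s) requires <><>(~s -> s) at every successor {0, 2, 6, 7}.
    At 0: <><>(~s -> s) is true.
    At 2: <><>(~s -> s) is true.
    At 6: <><>(~s -> s) is true.
    At 7: <><>(~s -> s) is true.
  So []<><>(~s -> s) is true at 6.
Satisfying worlds: {0, 1, 2, 3, 4, 5, 6, 7}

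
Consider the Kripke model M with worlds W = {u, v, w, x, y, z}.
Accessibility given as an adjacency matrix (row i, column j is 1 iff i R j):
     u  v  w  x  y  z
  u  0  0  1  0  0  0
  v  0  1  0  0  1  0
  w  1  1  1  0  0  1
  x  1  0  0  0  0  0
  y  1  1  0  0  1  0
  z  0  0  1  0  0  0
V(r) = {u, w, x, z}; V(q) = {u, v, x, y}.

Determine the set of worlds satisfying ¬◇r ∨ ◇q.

v, w, x, y

Let φ = ¬◇r ∨ ◇q. Evaluate φ at each world:
  u (successors {w}): φ is false.
  v (successors {v, y}): φ is true.
  w (successors {u, v, w, z}): φ is true.
  x (successors {u}): φ is true.
  y (successors {u, v, y}): φ is true.
  z (successors {w}): φ is false.
For instance, at y:
  At y: ¬◇r is false, ◇q is true, so ¬◇r ∨ ◇q is true.
    At y: ◇r is true, so ¬◇r is false.
      At y: ◇r requires r at some successor in {u, v, y}.
        r holds at u, so ◇r is true at y.
    At y: ◇q requires q at some successor in {u, v, y}.
      q holds at u, so ◇q is true at y.
Satisfying worlds: {v, w, x, y}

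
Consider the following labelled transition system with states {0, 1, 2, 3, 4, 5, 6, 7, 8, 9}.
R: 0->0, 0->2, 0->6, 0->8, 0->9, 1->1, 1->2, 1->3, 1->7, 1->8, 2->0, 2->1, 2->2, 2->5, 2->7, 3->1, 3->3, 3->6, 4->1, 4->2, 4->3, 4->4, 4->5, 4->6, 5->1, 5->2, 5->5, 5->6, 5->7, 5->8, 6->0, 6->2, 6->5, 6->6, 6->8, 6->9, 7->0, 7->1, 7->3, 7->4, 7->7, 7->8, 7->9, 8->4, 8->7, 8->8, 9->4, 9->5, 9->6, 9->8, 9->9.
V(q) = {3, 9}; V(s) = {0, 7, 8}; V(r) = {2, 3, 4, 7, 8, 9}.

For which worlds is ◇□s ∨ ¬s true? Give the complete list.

Let φ = ◇□s ∨ ¬s. Evaluate φ at each world:
  0 (successors {0, 2, 6, 8, 9}): φ is false.
  1 (successors {1, 2, 3, 7, 8}): φ is true.
  2 (successors {0, 1, 2, 5, 7}): φ is true.
  3 (successors {1, 3, 6}): φ is true.
  4 (successors {1, 2, 3, 4, 5, 6}): φ is true.
  5 (successors {1, 2, 5, 6, 7, 8}): φ is true.
  6 (successors {0, 2, 5, 6, 8, 9}): φ is true.
  7 (successors {0, 1, 3, 4, 7, 8, 9}): φ is false.
  8 (successors {4, 7, 8}): φ is false.
  9 (successors {4, 5, 6, 8, 9}): φ is true.
For instance, at 4:
  At 4: ◇□s is false, ¬s is true, so ◇□s ∨ ¬s is true.
    At 4: ◇□s requires □s at some successor in {1, 2, 3, 4, 5, 6}.
      At 1: □s is false.
      At 2: □s is false.
      At 3: □s is false.
      At 4: □s is false.
      At 5: □s is false.
      At 6: □s is false.
    So ◇□s is false at 4.
Satisfying worlds: {1, 2, 3, 4, 5, 6, 9}

1, 2, 3, 4, 5, 6, 9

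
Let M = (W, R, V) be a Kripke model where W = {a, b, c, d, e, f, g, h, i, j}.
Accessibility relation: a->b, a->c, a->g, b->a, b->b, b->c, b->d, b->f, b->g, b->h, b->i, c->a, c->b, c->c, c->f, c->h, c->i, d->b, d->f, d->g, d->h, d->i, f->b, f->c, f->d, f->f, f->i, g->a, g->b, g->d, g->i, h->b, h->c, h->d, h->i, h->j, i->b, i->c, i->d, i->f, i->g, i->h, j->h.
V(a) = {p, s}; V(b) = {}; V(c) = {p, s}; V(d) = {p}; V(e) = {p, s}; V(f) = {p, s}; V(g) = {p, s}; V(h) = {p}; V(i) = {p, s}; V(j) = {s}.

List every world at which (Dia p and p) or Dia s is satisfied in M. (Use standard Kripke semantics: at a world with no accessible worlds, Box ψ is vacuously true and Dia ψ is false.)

a, b, c, d, f, g, h, i

Recall that Dia ψ holds at a world iff ψ holds at some accessible world.
Let φ = (Dia p and p) or Dia s. Evaluate φ at each world:
  a (successors {b, c, g}): φ is true.
  b (successors {a, b, c, d, f, g, h, i}): φ is true.
  c (successors {a, b, c, f, h, i}): φ is true.
  d (successors {b, f, g, h, i}): φ is true.
  e (successors ∅): φ is false.
  f (successors {b, c, d, f, i}): φ is true.
  g (successors {a, b, d, i}): φ is true.
  h (successors {b, c, d, i, j}): φ is true.
  i (successors {b, c, d, f, g, h}): φ is true.
  j (successors {h}): φ is false.
For instance, at c:
  At c: Dia p and p is true, Dia s is true, so (Dia p and p) or Dia s is true.
    At c: Dia p is true, p is true, so Dia p and p is true.
      At c: Dia p requires p at some successor in {a, b, c, f, h, i}.
        p holds at a, so Dia p is true at c.
    At c: Dia s requires s at some successor in {a, b, c, f, h, i}.
      s holds at a, so Dia s is true at c.
Satisfying worlds: {a, b, c, d, f, g, h, i}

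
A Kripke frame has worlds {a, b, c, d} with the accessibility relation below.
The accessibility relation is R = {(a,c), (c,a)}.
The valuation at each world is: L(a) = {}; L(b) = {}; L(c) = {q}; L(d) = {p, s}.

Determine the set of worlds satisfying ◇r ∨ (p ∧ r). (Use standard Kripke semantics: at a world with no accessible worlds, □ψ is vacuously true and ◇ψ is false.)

none

Let φ = ◇r ∨ (p ∧ r). Evaluate φ at each world:
  a (successors {c}): φ is false.
  b (successors ∅): φ is false.
  c (successors {a}): φ is false.
  d (successors ∅): φ is false.
For instance, at a:
  At a: ◇r is false, p ∧ r is false, so ◇r ∨ (p ∧ r) is false.
    At a: ◇r requires r at some successor in {c}.
      At c: r is false.
    So ◇r is false at a.
Satisfying worlds: none.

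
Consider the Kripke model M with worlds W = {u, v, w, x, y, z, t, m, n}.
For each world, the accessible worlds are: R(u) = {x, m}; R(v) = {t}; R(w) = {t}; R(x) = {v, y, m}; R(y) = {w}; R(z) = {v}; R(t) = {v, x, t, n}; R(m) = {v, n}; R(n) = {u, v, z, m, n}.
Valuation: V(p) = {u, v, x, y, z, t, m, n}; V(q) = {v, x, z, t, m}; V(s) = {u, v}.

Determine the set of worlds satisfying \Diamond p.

u, v, w, x, z, t, m, n

Recall that \Diamond ψ holds at a world iff ψ holds at some accessible world.
Let φ = \Diamond p. Evaluate φ at each world:
  u (successors {x, m}): φ is true.
  v (successors {t}): φ is true.
  w (successors {t}): φ is true.
  x (successors {v, y, m}): φ is true.
  y (successors {w}): φ is false.
  z (successors {v}): φ is true.
  t (successors {v, x, t, n}): φ is true.
  m (successors {v, n}): φ is true.
  n (successors {u, v, z, m, n}): φ is true.
For instance, at t:
  At t: \Diamond p requires p at some successor in {v, x, t, n}.
    p holds at v, so \Diamond p is true at t.
Satisfying worlds: {u, v, w, x, z, t, m, n}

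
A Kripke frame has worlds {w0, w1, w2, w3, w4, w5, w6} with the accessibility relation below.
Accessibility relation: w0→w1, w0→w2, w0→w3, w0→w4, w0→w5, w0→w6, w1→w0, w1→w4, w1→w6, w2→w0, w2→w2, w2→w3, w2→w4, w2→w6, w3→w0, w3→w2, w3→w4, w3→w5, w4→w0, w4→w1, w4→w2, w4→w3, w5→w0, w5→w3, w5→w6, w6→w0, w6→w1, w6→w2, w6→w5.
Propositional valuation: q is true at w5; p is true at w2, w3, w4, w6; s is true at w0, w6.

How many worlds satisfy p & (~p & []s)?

Let φ = p & (~p & []s). Evaluate φ at each world:
  w0 (successors {w1, w2, w3, w4, w5, w6}): φ is false.
  w1 (successors {w0, w4, w6}): φ is false.
  w2 (successors {w0, w2, w3, w4, w6}): φ is false.
  w3 (successors {w0, w2, w4, w5}): φ is false.
  w4 (successors {w0, w1, w2, w3}): φ is false.
  w5 (successors {w0, w3, w6}): φ is false.
  w6 (successors {w0, w1, w2, w5}): φ is false.
For instance, at w3:
  At w3: p is true, ~p & []s is false, so p & (~p & []s) is false.
    At w3: ~p is false, []s is false, so ~p & []s is false.
      At w3: []s requires s at every successor {w0, w2, w4, w5}.
        s fails at w2, so []s is false at w3.
Satisfying worlds: none.

0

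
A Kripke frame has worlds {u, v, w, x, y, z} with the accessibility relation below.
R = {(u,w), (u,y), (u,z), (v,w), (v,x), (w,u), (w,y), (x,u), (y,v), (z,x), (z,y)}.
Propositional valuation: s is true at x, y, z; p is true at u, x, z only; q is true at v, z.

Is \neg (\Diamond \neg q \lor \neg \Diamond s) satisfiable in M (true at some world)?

Let φ = \neg (\Diamond \neg q \lor \neg \Diamond s). Evaluate φ at each world:
  u (successors {w, y, z}): φ is false.
  v (successors {w, x}): φ is false.
  w (successors {u, y}): φ is false.
  x (successors {u}): φ is false.
  y (successors {v}): φ is false.
  z (successors {x, y}): φ is false.
For instance, at u:
  At u: \Diamond \neg q \lor \neg \Diamond s is true, so \neg (\Diamond \neg q \lor \neg \Diamond s) is false.
    At u: \Diamond \neg q is true, \neg \Diamond s is false, so \Diamond \neg q \lor \neg \Diamond s is true.
      At u: \Diamond \neg q requires \neg q at some successor in {w, y, z}.
        \neg q holds at w, so \Diamond \neg q is true at u.
      At u: \Diamond s is true, so \neg \Diamond s is false.

No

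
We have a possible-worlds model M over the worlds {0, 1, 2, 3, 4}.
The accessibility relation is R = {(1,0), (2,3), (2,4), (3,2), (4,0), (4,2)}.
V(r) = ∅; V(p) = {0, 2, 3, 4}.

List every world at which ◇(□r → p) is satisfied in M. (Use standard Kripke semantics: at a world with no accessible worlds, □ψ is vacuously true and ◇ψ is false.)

1, 2, 3, 4

Let φ = ◇(□r → p). Evaluate φ at each world:
  0 (successors ∅): φ is false.
  1 (successors {0}): φ is true.
  2 (successors {3, 4}): φ is true.
  3 (successors {2}): φ is true.
  4 (successors {0, 2}): φ is true.
For instance, at 1:
  At 1: ◇(□r → p) requires □r → p at some successor in {0}.
    □r → p holds at 0, so ◇(□r → p) is true at 1.
      At 0: □r is true, p is true, so □r → p is true.
Satisfying worlds: {1, 2, 3, 4}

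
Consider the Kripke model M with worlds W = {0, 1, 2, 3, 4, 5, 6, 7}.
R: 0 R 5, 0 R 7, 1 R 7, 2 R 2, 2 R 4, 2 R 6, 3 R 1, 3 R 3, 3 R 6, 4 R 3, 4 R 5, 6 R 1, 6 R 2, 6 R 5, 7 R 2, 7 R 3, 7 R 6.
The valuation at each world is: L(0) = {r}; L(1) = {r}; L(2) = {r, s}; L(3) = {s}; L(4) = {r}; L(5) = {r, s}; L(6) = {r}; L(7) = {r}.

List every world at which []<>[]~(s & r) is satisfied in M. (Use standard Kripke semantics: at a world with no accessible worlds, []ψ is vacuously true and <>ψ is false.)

Recall that []ψ holds at a world iff ψ holds at every accessible world, and <>ψ holds iff ψ holds at some accessible world.
Let φ = []<>[]~(s & r). Evaluate φ at each world:
  0 (successors {5, 7}): φ is false.
  1 (successors {7}): φ is true.
  2 (successors {2, 4, 6}): φ is false.
  3 (successors {1, 3, 6}): φ is false.
  4 (successors {3, 5}): φ is false.
  5 (successors ∅): φ is true.
  6 (successors {1, 2, 5}): φ is false.
  7 (successors {2, 3, 6}): φ is false.
For instance, at 6:
  At 6: []<>[]~(s & r) requires <>[]~(s & r) at every successor {1, 2, 5}.
    <>[]~(s & r) fails at 1, so []<>[]~(s & r) is false at 6.
      At 1: <>[]~(s & r) requires []~(s & r) at some successor in {7}.
        At 7: []~(s & r) is false.
      So <>[]~(s & r) is false at 1.
Satisfying worlds: {1, 5}

1, 5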